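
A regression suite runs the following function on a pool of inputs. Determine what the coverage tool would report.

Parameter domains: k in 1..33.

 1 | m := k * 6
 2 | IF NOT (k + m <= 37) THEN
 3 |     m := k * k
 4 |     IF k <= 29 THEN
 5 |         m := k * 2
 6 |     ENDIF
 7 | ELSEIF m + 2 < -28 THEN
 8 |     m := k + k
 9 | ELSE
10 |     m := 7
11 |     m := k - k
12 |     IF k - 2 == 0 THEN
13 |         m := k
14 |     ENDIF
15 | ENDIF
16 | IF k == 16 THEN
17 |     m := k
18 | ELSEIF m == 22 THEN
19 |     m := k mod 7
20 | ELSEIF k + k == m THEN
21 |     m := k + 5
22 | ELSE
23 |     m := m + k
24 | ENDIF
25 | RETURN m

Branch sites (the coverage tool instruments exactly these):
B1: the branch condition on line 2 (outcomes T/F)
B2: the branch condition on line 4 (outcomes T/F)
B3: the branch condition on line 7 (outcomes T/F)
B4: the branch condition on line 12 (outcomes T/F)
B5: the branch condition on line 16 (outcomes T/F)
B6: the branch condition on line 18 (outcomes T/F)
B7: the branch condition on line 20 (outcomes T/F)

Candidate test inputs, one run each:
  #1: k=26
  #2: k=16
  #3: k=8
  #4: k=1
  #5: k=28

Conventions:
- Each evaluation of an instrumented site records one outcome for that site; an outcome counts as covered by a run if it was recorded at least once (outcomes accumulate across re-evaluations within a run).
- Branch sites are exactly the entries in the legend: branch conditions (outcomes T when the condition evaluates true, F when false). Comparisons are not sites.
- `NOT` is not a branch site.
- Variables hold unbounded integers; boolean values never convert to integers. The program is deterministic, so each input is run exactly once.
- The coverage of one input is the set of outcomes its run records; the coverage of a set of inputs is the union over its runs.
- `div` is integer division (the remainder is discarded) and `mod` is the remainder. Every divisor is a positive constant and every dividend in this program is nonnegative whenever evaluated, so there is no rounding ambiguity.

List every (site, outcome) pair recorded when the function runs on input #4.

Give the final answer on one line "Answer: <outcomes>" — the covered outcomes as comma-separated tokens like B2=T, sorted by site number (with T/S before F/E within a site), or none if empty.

Running input #4 (k=1), event by event:
  B1->F, B3->F, B4->F, B5->F, B6->F, B7->F
collecting distinct outcomes: B1=F, B3=F, B4=F, B5=F, B6=F, B7=F

Answer: B1=F, B3=F, B4=F, B5=F, B6=F, B7=F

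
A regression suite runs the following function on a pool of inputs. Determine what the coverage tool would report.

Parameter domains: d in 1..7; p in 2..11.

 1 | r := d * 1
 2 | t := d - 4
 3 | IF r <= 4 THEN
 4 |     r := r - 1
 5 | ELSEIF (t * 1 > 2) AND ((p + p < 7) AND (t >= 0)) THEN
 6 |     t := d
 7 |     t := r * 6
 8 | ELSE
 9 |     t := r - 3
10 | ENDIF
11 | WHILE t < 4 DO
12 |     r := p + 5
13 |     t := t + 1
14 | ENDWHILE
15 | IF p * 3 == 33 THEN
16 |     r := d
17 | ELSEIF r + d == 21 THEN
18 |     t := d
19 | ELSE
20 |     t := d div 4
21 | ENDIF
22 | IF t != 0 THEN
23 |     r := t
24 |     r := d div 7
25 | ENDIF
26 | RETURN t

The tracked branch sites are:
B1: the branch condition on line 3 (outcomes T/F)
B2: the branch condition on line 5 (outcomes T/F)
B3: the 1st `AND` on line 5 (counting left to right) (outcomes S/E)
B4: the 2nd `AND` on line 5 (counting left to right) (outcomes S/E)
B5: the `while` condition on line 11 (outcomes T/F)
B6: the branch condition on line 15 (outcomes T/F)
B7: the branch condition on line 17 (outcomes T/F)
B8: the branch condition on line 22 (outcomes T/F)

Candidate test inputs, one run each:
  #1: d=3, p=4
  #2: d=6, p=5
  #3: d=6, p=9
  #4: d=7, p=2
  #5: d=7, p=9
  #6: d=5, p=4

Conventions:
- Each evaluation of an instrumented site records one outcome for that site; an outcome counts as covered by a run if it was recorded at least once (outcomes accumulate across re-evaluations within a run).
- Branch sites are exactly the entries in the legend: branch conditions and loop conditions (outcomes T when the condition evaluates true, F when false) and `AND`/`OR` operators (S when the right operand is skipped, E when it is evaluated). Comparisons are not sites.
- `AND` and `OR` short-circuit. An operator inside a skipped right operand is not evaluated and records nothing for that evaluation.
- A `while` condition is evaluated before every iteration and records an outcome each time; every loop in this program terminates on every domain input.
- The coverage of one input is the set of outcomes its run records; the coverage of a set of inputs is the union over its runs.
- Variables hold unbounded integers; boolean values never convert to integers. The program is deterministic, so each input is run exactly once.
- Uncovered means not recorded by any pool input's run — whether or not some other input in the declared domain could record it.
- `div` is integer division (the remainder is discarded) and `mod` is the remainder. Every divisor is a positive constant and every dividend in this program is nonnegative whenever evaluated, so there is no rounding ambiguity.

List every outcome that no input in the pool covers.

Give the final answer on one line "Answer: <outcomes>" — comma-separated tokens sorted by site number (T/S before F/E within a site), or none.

test 1 (d=3, p=4) fires B1->T, B5->T, B5->T, B5->T, B5->T, B5->T, B5->F, B6->F, B7->F, B8->F; hits B1=T, B5=T, B5=F, B6=F, B7=F, B8=F
test 2 (d=6, p=5) fires B1->F, B3->S, B2->F, B5->T, B5->F, B6->F, B7->F, B8->T; hits B1=F, B2=F, B3=S, B5=T, B5=F, B6=F, B7=F, B8=T
test 3 (d=6, p=9) fires B1->F, B3->S, B2->F, B5->T, B5->F, B6->F, B7->F, B8->T; hits B1=F, B2=F, B3=S, B5=T, B5=F, B6=F, B7=F, B8=T
test 4 (d=7, p=2) fires B1->F, B3->E, B4->E, B2->T, B5->F, B6->F, B7->F, B8->T; hits B1=F, B2=T, B3=E, B4=E, B5=F, B6=F, B7=F, B8=T
test 5 (d=7, p=9) fires B1->F, B3->E, B4->S, B2->F, B5->F, B6->F, B7->F, B8->T; hits B1=F, B2=F, B3=E, B4=S, B5=F, B6=F, B7=F, B8=T
test 6 (d=5, p=4) fires B1->F, B3->S, B2->F, B5->T, B5->T, B5->F, B6->F, B7->F, B8->T; hits B1=F, B2=F, B3=S, B5=T, B5=F, B6=F, B7=F, B8=T
union over the pool: B1=T, B1=F, B2=T, B2=F, B3=S, B3=E, B4=S, B4=E, B5=T, B5=F, B6=F, B7=F, B8=T, B8=F
uncovered (2 of 16): B6=T, B7=T

Answer: B6=T, B7=T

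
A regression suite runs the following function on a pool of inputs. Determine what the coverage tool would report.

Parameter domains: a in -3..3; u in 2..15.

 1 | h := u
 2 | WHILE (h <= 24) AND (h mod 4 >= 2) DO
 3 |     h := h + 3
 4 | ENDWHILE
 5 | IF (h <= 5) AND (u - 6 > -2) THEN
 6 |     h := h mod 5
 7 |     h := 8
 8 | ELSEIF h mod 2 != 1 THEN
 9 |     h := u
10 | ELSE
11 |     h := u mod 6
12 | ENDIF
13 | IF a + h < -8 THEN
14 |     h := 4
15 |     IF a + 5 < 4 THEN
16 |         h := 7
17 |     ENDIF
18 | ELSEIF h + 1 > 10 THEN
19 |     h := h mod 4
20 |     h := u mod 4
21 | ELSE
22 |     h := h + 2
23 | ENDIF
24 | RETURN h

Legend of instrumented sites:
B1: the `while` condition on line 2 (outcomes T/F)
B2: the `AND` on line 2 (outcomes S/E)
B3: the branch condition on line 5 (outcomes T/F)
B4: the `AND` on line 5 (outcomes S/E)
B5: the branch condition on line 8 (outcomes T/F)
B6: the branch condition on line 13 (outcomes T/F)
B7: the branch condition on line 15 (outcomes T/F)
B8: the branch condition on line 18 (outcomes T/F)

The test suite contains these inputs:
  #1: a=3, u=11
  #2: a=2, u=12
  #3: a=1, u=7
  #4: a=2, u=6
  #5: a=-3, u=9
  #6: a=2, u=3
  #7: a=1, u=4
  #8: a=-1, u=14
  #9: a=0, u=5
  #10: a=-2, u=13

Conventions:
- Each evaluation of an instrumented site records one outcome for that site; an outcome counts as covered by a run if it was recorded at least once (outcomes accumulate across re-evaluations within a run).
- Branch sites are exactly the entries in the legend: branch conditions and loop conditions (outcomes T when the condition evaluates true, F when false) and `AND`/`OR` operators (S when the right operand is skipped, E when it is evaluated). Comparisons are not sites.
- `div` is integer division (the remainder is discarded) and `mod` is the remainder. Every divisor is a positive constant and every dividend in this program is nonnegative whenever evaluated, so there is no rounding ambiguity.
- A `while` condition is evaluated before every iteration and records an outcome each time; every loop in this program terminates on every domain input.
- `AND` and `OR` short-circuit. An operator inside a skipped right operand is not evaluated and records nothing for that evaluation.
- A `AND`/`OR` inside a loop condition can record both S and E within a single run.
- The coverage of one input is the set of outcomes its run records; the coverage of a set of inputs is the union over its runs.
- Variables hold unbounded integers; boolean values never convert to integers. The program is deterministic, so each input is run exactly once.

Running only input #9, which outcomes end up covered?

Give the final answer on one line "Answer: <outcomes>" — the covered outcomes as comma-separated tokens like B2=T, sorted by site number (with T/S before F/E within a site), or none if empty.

Event log for input #9 (a=0, u=5):
  B2->E, B1->F, B4->E, B3->T, B6->F, B8->F
collecting distinct outcomes: B1=F, B2=E, B3=T, B4=E, B6=F, B8=F

Answer: B1=F, B2=E, B3=T, B4=E, B6=F, B8=F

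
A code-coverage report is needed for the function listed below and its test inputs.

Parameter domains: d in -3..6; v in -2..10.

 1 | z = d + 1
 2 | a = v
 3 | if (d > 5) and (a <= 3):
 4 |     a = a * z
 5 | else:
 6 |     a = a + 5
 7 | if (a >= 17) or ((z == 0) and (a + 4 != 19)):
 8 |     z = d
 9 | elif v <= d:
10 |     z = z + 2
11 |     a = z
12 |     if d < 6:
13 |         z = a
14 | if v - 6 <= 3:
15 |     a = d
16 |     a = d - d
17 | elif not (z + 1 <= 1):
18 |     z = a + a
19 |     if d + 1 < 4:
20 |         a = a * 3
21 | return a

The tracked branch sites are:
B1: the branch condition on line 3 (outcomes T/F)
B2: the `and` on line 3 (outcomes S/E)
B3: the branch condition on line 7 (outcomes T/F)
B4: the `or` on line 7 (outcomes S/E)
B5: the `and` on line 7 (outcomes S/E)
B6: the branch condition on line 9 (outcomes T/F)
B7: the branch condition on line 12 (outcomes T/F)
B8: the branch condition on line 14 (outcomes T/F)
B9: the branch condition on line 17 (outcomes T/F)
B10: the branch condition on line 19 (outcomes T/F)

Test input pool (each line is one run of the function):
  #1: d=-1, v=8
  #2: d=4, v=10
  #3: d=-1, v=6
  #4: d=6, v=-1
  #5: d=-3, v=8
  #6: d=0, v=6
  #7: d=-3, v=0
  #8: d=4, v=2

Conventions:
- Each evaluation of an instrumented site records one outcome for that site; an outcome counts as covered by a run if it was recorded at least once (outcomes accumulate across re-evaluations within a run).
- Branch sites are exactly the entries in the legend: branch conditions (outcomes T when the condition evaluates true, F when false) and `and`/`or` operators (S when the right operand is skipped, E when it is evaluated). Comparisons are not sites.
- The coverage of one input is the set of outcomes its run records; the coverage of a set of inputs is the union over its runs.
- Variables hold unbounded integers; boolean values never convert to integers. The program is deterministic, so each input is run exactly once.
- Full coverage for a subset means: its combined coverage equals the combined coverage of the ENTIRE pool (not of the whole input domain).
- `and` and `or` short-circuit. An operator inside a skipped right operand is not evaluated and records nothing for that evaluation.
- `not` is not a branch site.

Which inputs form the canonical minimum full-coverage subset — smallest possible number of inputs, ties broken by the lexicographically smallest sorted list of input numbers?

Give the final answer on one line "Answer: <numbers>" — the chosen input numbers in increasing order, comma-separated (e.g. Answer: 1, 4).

#1 (d=-1, v=8) -> covered: B1=F, B2=S, B3=T, B4=E, B5=E, B8=T
#2 (d=4, v=10) -> covered: B1=F, B2=S, B3=F, B4=E, B5=S, B6=F, B8=F, B9=T, B10=F
#3 (d=-1, v=6) -> covered: B1=F, B2=S, B3=T, B4=E, B5=E, B8=T
#4 (d=6, v=-1) -> covered: B1=T, B2=E, B3=F, B4=E, B5=S, B6=T, B7=F, B8=T
#5 (d=-3, v=8) -> covered: B1=F, B2=S, B3=F, B4=E, B5=S, B6=F, B8=T
#6 (d=0, v=6) -> covered: B1=F, B2=S, B3=F, B4=E, B5=S, B6=F, B8=T
#7 (d=-3, v=0) -> covered: B1=F, B2=S, B3=F, B4=E, B5=S, B6=F, B8=T
#8 (d=4, v=2) -> covered: B1=F, B2=S, B3=F, B4=E, B5=S, B6=T, B7=T, B8=T
union over all inputs: B1=T, B1=F, B2=S, B2=E, B3=T, B3=F, B4=E, B5=S, B5=E, B6=T, B6=F, B7=T, B7=F, B8=T, B8=F, B9=T, B10=F (17 outcomes)
checked all size-1 subsets: none covers 17 outcomes (max 9/17)
checked all size-2 subsets: none covers 17 outcomes (max 14/17)
checked all size-3 subsets: none covers 17 outcomes (max 16/17)
inputs {1, 2, 4, 8} (size 4) cover everything; no size-4 subset with a lexicographically smaller index list covers all 17

Answer: 1, 2, 4, 8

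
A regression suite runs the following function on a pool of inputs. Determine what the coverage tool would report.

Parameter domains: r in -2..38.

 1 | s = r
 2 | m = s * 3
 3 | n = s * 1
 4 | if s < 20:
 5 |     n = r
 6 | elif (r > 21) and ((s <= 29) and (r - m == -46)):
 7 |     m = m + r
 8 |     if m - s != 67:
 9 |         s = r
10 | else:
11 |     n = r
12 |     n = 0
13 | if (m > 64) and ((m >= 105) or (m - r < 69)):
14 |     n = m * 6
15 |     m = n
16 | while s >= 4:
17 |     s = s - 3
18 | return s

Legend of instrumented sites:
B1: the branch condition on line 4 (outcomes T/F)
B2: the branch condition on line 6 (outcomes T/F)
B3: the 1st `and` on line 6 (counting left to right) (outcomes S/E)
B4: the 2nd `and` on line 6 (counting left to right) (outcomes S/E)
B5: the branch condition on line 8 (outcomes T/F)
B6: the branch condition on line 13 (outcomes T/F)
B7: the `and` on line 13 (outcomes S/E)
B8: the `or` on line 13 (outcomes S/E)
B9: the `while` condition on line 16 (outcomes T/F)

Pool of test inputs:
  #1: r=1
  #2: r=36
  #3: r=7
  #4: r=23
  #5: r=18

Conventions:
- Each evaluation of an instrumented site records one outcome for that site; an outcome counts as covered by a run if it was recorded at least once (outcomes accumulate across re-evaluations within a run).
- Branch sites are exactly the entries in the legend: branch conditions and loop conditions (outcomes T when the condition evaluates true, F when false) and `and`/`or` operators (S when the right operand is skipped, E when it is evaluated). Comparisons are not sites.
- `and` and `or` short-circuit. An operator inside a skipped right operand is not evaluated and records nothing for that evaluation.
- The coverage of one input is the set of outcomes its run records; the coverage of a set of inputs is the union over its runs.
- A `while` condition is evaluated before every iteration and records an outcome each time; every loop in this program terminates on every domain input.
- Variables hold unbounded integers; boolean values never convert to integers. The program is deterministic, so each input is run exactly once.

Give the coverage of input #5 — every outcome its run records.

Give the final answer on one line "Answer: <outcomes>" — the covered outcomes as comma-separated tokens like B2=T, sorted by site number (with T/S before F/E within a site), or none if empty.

Simulating input #5 (r=18) step by step:
  B1->T, B7->S, B6->F, B9->T, B9->T, B9->T, B9->T, B9->T, B9->F
as a set, this run covers: B1=T, B6=F, B7=S, B9=T, B9=F

Answer: B1=T, B6=F, B7=S, B9=T, B9=F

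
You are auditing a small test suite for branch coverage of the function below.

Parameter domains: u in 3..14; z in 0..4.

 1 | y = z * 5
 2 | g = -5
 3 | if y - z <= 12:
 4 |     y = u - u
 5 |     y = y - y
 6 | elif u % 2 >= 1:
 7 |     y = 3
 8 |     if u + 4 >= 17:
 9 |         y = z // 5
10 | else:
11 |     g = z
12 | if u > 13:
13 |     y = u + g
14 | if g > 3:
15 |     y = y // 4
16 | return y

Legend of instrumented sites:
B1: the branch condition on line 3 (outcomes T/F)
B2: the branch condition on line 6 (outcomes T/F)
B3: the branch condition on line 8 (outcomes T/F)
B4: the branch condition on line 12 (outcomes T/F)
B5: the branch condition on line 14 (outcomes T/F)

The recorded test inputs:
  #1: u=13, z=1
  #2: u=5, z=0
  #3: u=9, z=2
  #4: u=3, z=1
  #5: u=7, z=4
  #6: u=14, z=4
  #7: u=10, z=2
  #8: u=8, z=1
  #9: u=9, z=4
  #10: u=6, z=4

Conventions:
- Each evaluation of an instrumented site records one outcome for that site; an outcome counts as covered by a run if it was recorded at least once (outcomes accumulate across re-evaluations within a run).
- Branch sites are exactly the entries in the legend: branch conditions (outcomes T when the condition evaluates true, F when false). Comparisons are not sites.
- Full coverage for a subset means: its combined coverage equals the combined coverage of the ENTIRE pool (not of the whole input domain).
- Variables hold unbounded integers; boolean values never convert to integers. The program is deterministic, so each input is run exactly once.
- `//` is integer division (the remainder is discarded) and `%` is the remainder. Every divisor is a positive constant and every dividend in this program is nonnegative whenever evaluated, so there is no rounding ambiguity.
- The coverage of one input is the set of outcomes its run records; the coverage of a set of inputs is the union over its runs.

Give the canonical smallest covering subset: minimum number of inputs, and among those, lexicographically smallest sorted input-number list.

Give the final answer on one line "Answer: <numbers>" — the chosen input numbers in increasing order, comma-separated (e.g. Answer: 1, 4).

test 1 (u=13, z=1) fires B1->T, B4->F, B5->F; hits B1=T, B4=F, B5=F
test 2 (u=5, z=0) fires B1->T, B4->F, B5->F; hits B1=T, B4=F, B5=F
test 3 (u=9, z=2) fires B1->T, B4->F, B5->F; hits B1=T, B4=F, B5=F
test 4 (u=3, z=1) fires B1->T, B4->F, B5->F; hits B1=T, B4=F, B5=F
test 5 (u=7, z=4) fires B1->F, B2->T, B3->F, B4->F, B5->F; hits B1=F, B2=T, B3=F, B4=F, B5=F
test 6 (u=14, z=4) fires B1->F, B2->F, B4->T, B5->T; hits B1=F, B2=F, B4=T, B5=T
test 7 (u=10, z=2) fires B1->T, B4->F, B5->F; hits B1=T, B4=F, B5=F
test 8 (u=8, z=1) fires B1->T, B4->F, B5->F; hits B1=T, B4=F, B5=F
test 9 (u=9, z=4) fires B1->F, B2->T, B3->F, B4->F, B5->F; hits B1=F, B2=T, B3=F, B4=F, B5=F
test 10 (u=6, z=4) fires B1->F, B2->F, B4->F, B5->T; hits B1=F, B2=F, B4=F, B5=T
together the pool reaches 9 outcomes: B1=T, B1=F, B2=T, B2=F, B3=F, B4=T, B4=F, B5=T, B5=F
size 1 is not enough: best union over all size-1 subsets is 5/9
size 2 is not enough: best union over all size-2 subsets is 8/9
at size 3, {1, 5, 6} reaches all 9 outcomes; every lexicographically earlier size-3 subset fails

Answer: 1, 5, 6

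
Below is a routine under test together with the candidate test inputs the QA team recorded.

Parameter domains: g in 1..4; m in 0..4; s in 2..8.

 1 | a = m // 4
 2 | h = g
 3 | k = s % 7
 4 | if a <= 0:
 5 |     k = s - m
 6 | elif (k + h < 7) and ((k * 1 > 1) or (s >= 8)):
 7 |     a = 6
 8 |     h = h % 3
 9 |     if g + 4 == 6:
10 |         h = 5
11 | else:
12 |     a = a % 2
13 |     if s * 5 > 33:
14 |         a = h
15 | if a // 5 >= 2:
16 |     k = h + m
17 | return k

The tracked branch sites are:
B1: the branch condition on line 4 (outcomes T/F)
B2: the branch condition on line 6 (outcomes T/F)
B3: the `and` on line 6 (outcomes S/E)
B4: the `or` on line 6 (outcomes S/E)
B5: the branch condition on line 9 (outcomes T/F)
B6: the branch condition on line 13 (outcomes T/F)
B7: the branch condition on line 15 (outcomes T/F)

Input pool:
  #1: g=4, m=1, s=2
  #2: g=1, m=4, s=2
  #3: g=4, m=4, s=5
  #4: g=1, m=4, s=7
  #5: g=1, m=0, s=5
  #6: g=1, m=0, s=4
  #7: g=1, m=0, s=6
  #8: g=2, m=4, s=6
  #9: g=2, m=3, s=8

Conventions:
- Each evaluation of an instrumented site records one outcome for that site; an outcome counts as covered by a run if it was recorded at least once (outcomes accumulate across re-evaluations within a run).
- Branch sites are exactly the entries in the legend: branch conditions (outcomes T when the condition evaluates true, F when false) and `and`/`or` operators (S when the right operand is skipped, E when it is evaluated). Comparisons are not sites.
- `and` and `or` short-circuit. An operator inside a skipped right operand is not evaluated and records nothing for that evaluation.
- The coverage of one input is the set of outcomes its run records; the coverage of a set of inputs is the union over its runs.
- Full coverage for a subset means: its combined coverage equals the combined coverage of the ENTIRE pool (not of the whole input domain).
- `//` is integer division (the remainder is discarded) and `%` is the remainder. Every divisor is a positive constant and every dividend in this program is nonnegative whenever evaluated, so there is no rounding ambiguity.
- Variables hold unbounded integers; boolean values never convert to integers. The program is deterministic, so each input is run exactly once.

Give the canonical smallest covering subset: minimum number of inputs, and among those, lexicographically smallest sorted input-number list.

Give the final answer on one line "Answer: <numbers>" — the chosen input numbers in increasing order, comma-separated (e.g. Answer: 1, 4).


run #1 (g=4, m=1, s=2) runs B1->T, B7->F; records B1=T, B7=F
run #2 (g=1, m=4, s=2) runs B1->F, B3->E, B4->S, B2->T, B5->F, B7->F; records B1=F, B2=T, B3=E, B4=S, B5=F, B7=F
run #3 (g=4, m=4, s=5) runs B1->F, B3->S, B2->F, B6->F, B7->F; records B1=F, B2=F, B3=S, B6=F, B7=F
run #4 (g=1, m=4, s=7) runs B1->F, B3->E, B4->E, B2->F, B6->T, B7->F; records B1=F, B2=F, B3=E, B4=E, B6=T, B7=F
run #5 (g=1, m=0, s=5) runs B1->T, B7->F; records B1=T, B7=F
run #6 (g=1, m=0, s=4) runs B1->T, B7->F; records B1=T, B7=F
run #7 (g=1, m=0, s=6) runs B1->T, B7->F; records B1=T, B7=F
run #8 (g=2, m=4, s=6) runs B1->F, B3->S, B2->F, B6->F, B7->F; records B1=F, B2=F, B3=S, B6=F, B7=F
run #9 (g=2, m=3, s=8) runs B1->T, B7->F; records B1=T, B7=F
together the pool reaches 12 outcomes: B1=T, B1=F, B2=T, B2=F, B3=S, B3=E, B4=S, B4=E, B5=F, B6=T, B6=F, B7=F
checked all size-1 subsets: none covers 12 outcomes (max 6/12)
checked all size-2 subsets: none covers 12 outcomes (max 9/12)
checked all size-3 subsets: none covers 12 outcomes (max 11/12)
the canonical winner is {1, 2, 3, 4}: size 4, full 12-outcome coverage, earliest index list among size-4 covers
Answer: 1, 2, 3, 4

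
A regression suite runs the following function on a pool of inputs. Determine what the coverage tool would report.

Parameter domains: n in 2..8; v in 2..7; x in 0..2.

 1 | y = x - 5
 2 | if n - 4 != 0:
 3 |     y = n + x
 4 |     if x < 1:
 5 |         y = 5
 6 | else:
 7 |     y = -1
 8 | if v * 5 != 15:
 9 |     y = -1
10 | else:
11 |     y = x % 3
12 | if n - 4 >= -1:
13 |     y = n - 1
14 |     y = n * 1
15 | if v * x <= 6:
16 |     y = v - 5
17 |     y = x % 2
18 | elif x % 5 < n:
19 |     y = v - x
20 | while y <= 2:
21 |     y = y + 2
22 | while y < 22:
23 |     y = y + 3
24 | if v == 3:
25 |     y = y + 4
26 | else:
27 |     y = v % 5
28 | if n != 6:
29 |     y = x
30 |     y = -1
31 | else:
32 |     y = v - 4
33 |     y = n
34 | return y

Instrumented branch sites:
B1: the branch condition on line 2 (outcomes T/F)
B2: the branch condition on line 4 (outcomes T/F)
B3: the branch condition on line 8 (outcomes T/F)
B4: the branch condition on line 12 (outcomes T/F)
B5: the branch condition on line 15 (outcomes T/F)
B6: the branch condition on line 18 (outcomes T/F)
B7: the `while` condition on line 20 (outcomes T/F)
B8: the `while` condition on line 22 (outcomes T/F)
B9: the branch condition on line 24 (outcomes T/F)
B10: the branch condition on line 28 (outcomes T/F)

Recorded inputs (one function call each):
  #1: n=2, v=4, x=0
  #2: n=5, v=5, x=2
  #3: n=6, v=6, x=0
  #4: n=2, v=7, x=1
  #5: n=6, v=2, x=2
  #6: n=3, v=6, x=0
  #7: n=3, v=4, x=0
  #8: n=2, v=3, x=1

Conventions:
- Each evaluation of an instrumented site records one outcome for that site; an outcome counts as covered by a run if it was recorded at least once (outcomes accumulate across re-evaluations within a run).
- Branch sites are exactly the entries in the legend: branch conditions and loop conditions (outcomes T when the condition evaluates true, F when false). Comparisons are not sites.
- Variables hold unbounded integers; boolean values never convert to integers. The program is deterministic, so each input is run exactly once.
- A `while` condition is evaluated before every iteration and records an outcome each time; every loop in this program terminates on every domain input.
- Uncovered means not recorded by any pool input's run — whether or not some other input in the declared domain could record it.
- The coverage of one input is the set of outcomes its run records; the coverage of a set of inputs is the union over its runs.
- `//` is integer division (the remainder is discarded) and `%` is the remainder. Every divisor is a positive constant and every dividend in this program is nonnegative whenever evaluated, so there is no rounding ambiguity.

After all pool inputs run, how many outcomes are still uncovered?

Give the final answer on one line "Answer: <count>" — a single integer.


#1 (n=2, v=4, x=0) -> B1->T, B2->T, B3->T, B4->F, B5->T, B7->T, B7->T, B7->F, B8->T, B8->T, B8->T, B8->T, B8->T, B8->T, ...; covered: B1=T, B2=T, B3=T, B4=F, B5=T, B7=T, B7=F, B8=T, B8=F, B9=F, B10=T
#2 (n=5, v=5, x=2) -> B1->T, B2->F, B3->T, B4->T, B5->F, B6->T, B7->F, B8->T, B8->T, B8->T, B8->T, B8->T, B8->T, B8->T, ...; covered: B1=T, B2=F, B3=T, B4=T, B5=F, B6=T, B7=F, B8=T, B8=F, B9=F, B10=T
#3 (n=6, v=6, x=0) -> B1->T, B2->T, B3->T, B4->T, B5->T, B7->T, B7->T, B7->F, B8->T, B8->T, B8->T, B8->T, B8->T, B8->T, ...; covered: B1=T, B2=T, B3=T, B4=T, B5=T, B7=T, B7=F, B8=T, B8=F, B9=F, B10=F
#4 (n=2, v=7, x=1) -> B1->T, B2->F, B3->T, B4->F, B5->F, B6->T, B7->F, B8->T, B8->T, B8->T, B8->T, B8->T, B8->T, B8->F, ...; covered: B1=T, B2=F, B3=T, B4=F, B5=F, B6=T, B7=F, B8=T, B8=F, B9=F, B10=T
#5 (n=6, v=2, x=2) -> B1->T, B2->F, B3->T, B4->T, B5->T, B7->T, B7->T, B7->F, B8->T, B8->T, B8->T, B8->T, B8->T, B8->T, ...; covered: B1=T, B2=F, B3=T, B4=T, B5=T, B7=T, B7=F, B8=T, B8=F, B9=F, B10=F
#6 (n=3, v=6, x=0) -> B1->T, B2->T, B3->T, B4->T, B5->T, B7->T, B7->T, B7->F, B8->T, B8->T, B8->T, B8->T, B8->T, B8->T, ...; covered: B1=T, B2=T, B3=T, B4=T, B5=T, B7=T, B7=F, B8=T, B8=F, B9=F, B10=T
#7 (n=3, v=4, x=0) -> B1->T, B2->T, B3->T, B4->T, B5->T, B7->T, B7->T, B7->F, B8->T, B8->T, B8->T, B8->T, B8->T, B8->T, ...; covered: B1=T, B2=T, B3=T, B4=T, B5=T, B7=T, B7=F, B8=T, B8=F, B9=F, B10=T
#8 (n=2, v=3, x=1) -> B1->T, B2->F, B3->F, B4->F, B5->T, B7->T, B7->F, B8->T, B8->T, B8->T, B8->T, B8->T, B8->T, B8->T, ...; covered: B1=T, B2=F, B3=F, B4=F, B5=T, B7=T, B7=F, B8=T, B8=F, B9=T, B10=T
union over the pool: B1=T, B2=T, B2=F, B3=T, B3=F, B4=T, B4=F, B5=T, B5=F, B6=T, B7=T, B7=F, B8=T, B8=F, B9=T, B9=F, B10=T, B10=F
uncovered (2 of 20): B1=F, B6=F
Answer: 2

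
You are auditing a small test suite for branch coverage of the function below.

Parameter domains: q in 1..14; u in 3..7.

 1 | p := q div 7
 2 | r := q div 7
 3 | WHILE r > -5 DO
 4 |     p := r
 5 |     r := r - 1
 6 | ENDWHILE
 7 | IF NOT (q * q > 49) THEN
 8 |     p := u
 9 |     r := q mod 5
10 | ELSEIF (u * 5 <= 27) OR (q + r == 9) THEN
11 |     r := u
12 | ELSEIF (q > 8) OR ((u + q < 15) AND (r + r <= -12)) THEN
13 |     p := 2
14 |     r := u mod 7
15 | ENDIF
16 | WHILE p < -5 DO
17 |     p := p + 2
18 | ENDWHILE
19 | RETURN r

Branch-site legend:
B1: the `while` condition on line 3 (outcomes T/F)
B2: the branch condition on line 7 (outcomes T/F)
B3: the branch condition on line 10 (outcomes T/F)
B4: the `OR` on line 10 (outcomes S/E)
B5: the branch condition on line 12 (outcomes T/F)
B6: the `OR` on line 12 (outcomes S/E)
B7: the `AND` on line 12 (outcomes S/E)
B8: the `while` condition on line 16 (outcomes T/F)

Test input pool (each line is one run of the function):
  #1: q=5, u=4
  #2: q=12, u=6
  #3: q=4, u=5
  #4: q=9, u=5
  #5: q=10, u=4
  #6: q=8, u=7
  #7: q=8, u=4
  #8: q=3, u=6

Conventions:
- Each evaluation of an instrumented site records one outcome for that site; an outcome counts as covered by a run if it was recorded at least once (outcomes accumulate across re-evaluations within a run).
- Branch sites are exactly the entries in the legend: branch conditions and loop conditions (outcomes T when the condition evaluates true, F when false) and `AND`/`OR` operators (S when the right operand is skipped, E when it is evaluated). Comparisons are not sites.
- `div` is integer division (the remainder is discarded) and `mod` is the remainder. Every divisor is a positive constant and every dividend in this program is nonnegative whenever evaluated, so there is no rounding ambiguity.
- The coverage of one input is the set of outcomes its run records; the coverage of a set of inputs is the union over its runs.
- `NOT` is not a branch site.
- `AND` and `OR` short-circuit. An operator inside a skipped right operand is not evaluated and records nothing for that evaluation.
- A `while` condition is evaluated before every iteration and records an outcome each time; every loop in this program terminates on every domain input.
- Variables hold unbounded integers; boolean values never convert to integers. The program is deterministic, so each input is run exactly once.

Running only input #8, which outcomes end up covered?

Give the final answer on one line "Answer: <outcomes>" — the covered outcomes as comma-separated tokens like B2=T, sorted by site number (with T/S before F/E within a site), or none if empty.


Running input #8 (q=3, u=6), event by event:
  B1->T, B1->T, B1->T, B1->T, B1->T, B1->F, B2->T, B8->F
distinct outcomes covered: B1=T, B1=F, B2=T, B8=F
Answer: B1=T, B1=F, B2=T, B8=F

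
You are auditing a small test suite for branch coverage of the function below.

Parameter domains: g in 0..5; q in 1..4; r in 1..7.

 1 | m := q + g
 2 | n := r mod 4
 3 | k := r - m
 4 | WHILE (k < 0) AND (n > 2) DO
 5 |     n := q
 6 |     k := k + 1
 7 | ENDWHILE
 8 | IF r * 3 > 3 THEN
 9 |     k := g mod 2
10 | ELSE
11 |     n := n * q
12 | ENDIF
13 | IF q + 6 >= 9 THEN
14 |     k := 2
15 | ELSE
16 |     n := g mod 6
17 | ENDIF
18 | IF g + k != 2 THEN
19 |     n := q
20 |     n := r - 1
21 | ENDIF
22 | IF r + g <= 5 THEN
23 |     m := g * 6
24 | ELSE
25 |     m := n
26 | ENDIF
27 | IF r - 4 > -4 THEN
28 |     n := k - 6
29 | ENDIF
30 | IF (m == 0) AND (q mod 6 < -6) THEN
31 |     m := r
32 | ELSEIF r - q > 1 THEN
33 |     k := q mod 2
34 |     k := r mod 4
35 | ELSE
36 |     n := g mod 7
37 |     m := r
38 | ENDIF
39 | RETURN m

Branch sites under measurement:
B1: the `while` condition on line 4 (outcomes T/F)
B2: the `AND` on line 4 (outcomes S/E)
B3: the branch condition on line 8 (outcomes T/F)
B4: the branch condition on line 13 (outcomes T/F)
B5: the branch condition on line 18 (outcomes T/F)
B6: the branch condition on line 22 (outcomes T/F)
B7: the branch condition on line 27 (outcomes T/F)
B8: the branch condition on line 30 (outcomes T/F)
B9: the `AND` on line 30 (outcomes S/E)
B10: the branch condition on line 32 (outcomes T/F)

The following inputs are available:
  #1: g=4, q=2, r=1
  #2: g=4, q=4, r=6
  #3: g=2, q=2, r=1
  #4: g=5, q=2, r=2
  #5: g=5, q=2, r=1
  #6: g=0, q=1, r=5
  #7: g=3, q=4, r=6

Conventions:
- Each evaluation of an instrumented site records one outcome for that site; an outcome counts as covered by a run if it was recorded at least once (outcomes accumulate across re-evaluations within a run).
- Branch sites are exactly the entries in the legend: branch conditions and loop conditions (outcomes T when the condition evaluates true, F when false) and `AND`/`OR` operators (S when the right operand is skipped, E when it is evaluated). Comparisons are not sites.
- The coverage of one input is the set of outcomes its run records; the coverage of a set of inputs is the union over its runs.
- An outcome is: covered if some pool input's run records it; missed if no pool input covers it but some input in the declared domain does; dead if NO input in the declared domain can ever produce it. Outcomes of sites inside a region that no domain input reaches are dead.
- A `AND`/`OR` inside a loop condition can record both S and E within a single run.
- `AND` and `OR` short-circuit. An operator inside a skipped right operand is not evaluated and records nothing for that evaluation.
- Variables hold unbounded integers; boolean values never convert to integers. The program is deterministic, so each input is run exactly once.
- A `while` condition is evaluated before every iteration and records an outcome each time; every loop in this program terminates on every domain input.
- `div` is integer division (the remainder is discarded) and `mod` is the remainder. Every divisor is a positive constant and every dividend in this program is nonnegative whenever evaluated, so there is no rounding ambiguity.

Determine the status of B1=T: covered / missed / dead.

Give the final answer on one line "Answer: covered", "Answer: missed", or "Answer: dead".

no pool input records B1=T
but domain input (g=0, q=4, r=3) does record it -> reachable, so missed

Answer: missed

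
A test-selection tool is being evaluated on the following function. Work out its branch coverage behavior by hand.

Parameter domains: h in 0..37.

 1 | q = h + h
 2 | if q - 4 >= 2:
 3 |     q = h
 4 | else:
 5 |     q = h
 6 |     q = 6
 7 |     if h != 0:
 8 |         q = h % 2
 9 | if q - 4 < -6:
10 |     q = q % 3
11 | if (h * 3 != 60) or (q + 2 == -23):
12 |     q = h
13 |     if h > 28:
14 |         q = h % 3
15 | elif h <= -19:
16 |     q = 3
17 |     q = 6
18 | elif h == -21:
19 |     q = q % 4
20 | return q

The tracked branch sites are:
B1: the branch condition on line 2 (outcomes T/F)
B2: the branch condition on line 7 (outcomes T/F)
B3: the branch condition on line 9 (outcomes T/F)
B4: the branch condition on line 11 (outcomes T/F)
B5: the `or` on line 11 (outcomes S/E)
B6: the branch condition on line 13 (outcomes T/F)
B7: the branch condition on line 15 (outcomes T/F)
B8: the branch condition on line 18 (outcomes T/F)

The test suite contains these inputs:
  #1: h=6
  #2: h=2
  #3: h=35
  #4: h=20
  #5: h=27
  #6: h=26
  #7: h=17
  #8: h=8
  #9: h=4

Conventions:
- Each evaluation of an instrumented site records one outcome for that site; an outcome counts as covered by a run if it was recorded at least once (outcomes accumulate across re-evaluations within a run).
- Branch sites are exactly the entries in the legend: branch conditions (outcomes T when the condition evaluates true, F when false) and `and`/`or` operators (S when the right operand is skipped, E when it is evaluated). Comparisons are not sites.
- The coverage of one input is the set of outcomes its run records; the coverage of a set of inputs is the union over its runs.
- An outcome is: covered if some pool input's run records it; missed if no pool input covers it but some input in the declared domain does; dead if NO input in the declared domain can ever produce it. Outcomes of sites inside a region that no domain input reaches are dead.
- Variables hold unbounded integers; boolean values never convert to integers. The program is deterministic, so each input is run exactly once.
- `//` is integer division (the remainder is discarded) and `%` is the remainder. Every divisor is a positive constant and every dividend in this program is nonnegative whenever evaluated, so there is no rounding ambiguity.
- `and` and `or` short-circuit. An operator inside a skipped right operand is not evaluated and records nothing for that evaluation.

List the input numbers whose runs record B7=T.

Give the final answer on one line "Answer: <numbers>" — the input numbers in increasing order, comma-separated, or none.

input #1 (h=6): misses B7=T
input #2 (h=2): misses B7=T
input #3 (h=35): misses B7=T
input #4 (h=20): misses B7=T
input #5 (h=27): misses B7=T
input #6 (h=26): misses B7=T
input #7 (h=17): misses B7=T
input #8 (h=8): misses B7=T
input #9 (h=4): misses B7=T

Answer: none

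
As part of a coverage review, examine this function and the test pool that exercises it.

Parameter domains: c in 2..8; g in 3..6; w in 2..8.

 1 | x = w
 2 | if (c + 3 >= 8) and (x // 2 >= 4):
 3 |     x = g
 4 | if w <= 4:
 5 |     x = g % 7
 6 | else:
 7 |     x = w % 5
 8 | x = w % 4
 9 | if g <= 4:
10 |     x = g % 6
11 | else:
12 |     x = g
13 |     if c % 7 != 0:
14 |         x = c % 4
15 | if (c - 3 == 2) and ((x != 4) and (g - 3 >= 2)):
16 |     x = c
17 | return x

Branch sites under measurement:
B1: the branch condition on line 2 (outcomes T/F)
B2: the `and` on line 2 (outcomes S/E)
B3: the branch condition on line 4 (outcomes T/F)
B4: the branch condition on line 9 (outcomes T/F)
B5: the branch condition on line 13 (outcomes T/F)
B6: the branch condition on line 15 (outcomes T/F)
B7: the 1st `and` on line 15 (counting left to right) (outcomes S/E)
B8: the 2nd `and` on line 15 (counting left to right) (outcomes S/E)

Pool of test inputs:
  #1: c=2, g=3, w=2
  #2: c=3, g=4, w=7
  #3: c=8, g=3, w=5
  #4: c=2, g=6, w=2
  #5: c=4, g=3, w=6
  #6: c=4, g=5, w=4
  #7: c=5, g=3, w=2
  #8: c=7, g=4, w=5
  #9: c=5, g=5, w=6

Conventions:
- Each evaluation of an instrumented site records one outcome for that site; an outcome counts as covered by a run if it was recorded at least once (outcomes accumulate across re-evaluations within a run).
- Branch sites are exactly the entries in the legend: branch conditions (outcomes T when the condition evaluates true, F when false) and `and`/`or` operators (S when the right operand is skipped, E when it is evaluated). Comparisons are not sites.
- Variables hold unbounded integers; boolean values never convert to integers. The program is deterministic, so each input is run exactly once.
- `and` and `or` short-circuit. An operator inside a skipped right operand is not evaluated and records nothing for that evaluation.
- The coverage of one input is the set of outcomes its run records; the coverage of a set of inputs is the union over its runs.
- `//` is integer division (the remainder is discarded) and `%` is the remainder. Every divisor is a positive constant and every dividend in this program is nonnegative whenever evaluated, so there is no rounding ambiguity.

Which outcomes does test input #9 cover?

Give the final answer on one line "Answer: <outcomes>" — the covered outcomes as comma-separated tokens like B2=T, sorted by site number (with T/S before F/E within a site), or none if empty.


Tracing the run of input #9 (c=5, g=5, w=6):
  B2->E, B1->F, B3->F, B4->F, B5->T, B7->E, B8->E, B6->T
as a set, this run covers: B1=F, B2=E, B3=F, B4=F, B5=T, B6=T, B7=E, B8=E
Answer: B1=F, B2=E, B3=F, B4=F, B5=T, B6=T, B7=E, B8=E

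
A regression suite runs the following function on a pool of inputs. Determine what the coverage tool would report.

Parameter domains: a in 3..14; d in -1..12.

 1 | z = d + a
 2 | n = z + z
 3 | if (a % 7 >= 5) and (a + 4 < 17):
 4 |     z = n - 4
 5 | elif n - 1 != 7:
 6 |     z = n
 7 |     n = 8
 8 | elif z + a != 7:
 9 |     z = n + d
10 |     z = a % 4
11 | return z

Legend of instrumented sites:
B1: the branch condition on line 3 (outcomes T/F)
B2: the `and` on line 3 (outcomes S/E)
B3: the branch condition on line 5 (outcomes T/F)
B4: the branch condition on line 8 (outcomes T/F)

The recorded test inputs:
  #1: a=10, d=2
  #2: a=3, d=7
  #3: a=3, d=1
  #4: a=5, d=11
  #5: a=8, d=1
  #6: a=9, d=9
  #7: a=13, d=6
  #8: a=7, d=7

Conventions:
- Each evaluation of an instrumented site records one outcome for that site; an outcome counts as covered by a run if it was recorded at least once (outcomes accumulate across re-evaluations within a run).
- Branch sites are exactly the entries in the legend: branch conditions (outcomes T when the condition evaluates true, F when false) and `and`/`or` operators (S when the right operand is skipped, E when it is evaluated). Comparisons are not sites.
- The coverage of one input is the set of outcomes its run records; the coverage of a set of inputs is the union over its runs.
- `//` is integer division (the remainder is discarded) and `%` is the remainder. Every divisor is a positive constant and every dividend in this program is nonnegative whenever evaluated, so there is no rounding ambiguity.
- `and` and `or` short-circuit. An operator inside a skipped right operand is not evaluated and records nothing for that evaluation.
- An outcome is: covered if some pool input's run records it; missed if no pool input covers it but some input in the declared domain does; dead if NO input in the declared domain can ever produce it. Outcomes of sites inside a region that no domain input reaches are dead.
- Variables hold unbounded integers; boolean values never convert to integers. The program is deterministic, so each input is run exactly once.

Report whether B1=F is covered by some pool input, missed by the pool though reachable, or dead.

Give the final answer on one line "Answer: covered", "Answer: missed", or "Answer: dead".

B1=F is recorded by pool input(s) 1, 2, 3, 5, 6, 7, 8 -> covered

Answer: covered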